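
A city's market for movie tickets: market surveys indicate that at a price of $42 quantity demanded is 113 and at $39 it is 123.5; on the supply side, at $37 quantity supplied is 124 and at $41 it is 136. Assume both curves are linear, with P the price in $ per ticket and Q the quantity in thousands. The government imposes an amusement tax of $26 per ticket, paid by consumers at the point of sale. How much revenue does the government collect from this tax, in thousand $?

Demand slope: (123.5 − 113)/(39 − 42) = -3.5, so Qd = 260 − 3.5P.
Supply slope: (136 − 124)/(41 − 37) = 3, so Qs = 3P + 13.
Before the tax: set 260 − 3.5P = 3P + 13 → P* = $38, Q* = 127.
With the tax collected from consumers, demand (in seller-price terms) shifts: Qd = 260 − 3.5(P + 26).
Solving gives Q = 85 with consumers paying $50 and producers receiving $24 (the $26 wedge).
Revenue = t · Q = 26 · 85 = $2210.

Tax revenue = $2210 thousand.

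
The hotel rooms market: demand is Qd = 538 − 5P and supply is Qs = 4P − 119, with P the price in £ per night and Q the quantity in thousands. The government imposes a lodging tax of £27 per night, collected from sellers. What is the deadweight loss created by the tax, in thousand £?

Without the tax, 538 − 5P = 4P − 119 gives 9P = 657, so P* = £73 and Q* = 173.
With the tax collected from sellers, supply shifts: Qs = 4(P − 27) − 119.
New equilibrium: buyers pay £85, sellers receive £58, Q = 113. (Wedge: Pb − Ps = 27.)
Quantity falls by |ΔQ| = |173 − 113| = 60.
DWL = ½ · t · |ΔQ| = ½ · 27 · 60 = £810.

Deadweight loss = £810 thousand.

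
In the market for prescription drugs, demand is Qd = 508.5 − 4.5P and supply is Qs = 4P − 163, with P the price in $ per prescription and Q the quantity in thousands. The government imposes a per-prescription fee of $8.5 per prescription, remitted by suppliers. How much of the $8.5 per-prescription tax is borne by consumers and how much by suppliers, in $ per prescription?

Before the tax: set 508.5 − 4.5P = 4P − 163 → P* = $79, Q* = 153.
With the tax collected from suppliers, supply shifts: Qs = 4(P − 8.5) − 163.
Solving gives Q = 135 with consumers paying $83 and suppliers receiving $74.5 (the $8.5 wedge).
Burden on consumers: $4; on suppliers: $4.5. (They sum to $8.5.)

Consumers bear $4 per prescription; suppliers bear $4.5 per prescription.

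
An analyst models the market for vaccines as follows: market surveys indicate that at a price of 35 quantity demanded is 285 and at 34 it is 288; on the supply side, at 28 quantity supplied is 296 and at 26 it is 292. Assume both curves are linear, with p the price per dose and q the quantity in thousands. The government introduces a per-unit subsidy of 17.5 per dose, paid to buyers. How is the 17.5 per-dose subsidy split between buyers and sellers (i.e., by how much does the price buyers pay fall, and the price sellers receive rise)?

Demand slope: (288 − 285)/(34 − 35) = -3, so qd = 390 − 3p.
Supply slope: (292 − 296)/(26 − 28) = 2, so qs = 2p + 240.
Without the subsidy, 390 − 3p = 2p + 240 gives 5p = 150, so p* = 30 and q* = 300.
With a per-unit subsidy paid to buyers, each effectively pays p − 17.5, so demand becomes qd = 390 − 3(p − 17.5).
Solving gives q = 321 with buyers paying 23 and sellers receiving 40.5 (the 17.5 wedge).
Gain to buyers: 7; to sellers: 10.5. (They sum to 17.5.)

Buyers gain 7 per dose; sellers gain 10.5 per dose.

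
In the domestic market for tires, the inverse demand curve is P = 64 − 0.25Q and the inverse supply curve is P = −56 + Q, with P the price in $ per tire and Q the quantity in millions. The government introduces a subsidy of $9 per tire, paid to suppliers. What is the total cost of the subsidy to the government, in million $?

Rewrite in direct form: Qd = 256 − 4P and Qs = P + 56.
Before the subsidy: set 256 − 4P = P + 56 → P* = $40, Q* = 96.
With a per-unit subsidy paid to suppliers, each receives P + 9 per unit sold, so supply becomes Qs = (P + 9) + 56.
New equilibrium: consumers pay $38.2, suppliers receive $47.2, Q = 103.2. (Wedge: Pb − Ps = −9.)
Outlay = t · Q = 9 · 103.2 = $928.8.

Government outlay = $928.8 million.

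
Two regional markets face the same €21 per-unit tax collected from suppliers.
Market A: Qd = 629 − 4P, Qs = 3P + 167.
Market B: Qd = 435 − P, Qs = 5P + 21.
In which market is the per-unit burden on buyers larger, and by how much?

Market B, by €8.5.

Market A: pre-tax P* = €66, Q* = 365; post-tax Q = 329; per-unit burden on buyers = €9.
Market B: pre-tax P* = €69, Q* = 366; post-tax Q = 348.5; per-unit burden on buyers = €17.5.
Difference: €9 vs €17.5 → market B is larger by €8.5.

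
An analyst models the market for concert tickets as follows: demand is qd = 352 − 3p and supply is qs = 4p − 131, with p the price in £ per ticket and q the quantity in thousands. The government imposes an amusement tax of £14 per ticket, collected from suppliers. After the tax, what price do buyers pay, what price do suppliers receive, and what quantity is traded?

Buyers pay £77; suppliers receive £63; quantity = 121.

Before the tax: set 352 − 3p = 4p − 131 → p* = £69, q* = 145.
With the tax collected from suppliers, supply shifts: qs = 4(p − 14) − 131.
Solving gives q = 121 with buyers paying £77 and suppliers receiving £63 (the £14 wedge).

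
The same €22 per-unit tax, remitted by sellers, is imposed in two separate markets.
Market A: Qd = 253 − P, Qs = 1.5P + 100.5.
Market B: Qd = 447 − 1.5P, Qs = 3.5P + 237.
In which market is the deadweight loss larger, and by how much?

Market B, by €108.9.

Market A: pre-tax P* = €61, Q* = 192; post-tax Q = 178.8; deadweight loss = €145.2.
Market B: pre-tax P* = €42, Q* = 384; post-tax Q = 360.9; deadweight loss = €254.1.
Difference: €145.2 vs €254.1 → market B is larger by €108.9.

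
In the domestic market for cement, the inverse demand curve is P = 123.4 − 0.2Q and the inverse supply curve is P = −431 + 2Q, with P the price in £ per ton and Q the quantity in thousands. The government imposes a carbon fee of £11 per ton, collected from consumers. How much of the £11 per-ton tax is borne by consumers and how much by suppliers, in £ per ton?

Consumers bear £1 per ton; suppliers bear £10 per ton.

Rewrite in direct form: Qd = 617 − 5P and Qs = 0.5P + 215.5.
Without the tax, 617 − 5P = 0.5P + 215.5 gives 5.5P = 401.5, so P* = £73 and Q* = 252.
With the tax collected from consumers, demand (in seller-price terms) shifts: Qd = 617 − 5(P + 11).
Solving gives Q = 247 with consumers paying £74 and suppliers receiving £63 (the £11 wedge).
Burden on consumers: £1; on suppliers: £10. (They sum to £11.)
The less price-elastic side of the market bears the larger share of a per-unit tax.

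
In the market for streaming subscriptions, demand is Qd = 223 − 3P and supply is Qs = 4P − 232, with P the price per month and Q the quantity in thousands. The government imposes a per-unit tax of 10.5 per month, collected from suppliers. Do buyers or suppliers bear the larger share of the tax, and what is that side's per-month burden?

Before the tax: set 223 − 3P = 4P − 232 → P* = 65, Q* = 28.
With the tax collected from suppliers, supply shifts: Qs = 4(P − 10.5) − 232.
Solving gives Q = 10 with buyers paying 71 and suppliers receiving 60.5 (the 10.5 wedge).
Per-month burden: buyers 6, suppliers 4.5.
Buyers take the larger share because demand is less price-elastic here (demand slope 3 vs supply slope 4).
The less price-elastic side of the market bears the larger share of a per-unit tax.

Buyers bear the larger share: 6 per month.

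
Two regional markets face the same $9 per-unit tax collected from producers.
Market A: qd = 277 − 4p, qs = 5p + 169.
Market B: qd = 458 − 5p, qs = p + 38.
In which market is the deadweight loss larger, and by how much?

Market A: pre-tax p* = $12, q* = 229; post-tax q = 209; deadweight loss = $90.
Market B: pre-tax p* = $70, q* = 108; post-tax q = 100.5; deadweight loss = $33.75.
Difference: $90 vs $33.75 → market A is larger by $56.25.

Market A, by $56.25.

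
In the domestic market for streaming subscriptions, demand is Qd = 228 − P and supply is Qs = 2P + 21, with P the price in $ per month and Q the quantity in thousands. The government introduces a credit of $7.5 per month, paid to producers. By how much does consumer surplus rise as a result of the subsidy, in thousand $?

Before the subsidy: set 228 − P = 2P + 21 → P* = $69, Q* = 159.
With a per-unit subsidy paid to producers, each receives P + 7.5 per unit sold, so supply becomes Qs = 2(P + 7.5) + 21.
New equilibrium: consumers pay $64, producers receive $71.5, Q = 164. (Wedge: Pb − Ps = −7.5.)
ΔCS is the trapezoid between Q = 164 and Q = 159 of height $5: ½ · (159 + 164) · 5 = $807.5.

Consumer surplus rises by $807.5 thousand.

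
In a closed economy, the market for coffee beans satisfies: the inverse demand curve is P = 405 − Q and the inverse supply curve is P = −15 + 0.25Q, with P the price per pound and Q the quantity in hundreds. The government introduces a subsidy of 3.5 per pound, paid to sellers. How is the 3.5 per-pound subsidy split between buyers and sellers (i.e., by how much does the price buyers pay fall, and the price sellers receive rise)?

Buyers gain 2.8 per pound; sellers gain 0.7 per pound.

Inverting to Q(P) form: Qd = 405 − P; Qs = 4P + 60.
Without the subsidy, 405 − P = 4P + 60 gives 5P = 345, so P* = 69 and Q* = 336.
With a per-unit subsidy paid to sellers, each receives P + 3.5 per unit sold, so supply becomes Qs = 4(P + 3.5) + 60.
New equilibrium: buyers pay 66.2, sellers receive 69.7, Q = 338.8. (Wedge: Pb − Ps = −3.5.)
Gain to buyers: 2.8; to sellers: 0.7. (They sum to 3.5.)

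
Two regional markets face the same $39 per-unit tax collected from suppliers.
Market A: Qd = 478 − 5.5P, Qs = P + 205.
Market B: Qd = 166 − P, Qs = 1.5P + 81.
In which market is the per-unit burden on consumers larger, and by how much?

Market B, by $17.4.

Market A: pre-tax P* = $42, Q* = 247; post-tax Q = 214; per-unit burden on consumers = $6.
Market B: pre-tax P* = $34, Q* = 132; post-tax Q = 108.6; per-unit burden on consumers = $23.4.
Difference: $6 vs $23.4 → market B is larger by $17.4.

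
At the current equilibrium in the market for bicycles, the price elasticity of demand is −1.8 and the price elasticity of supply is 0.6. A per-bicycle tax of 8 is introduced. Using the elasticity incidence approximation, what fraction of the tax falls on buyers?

Buyers' share ≈ 0.25.

Incidence ratio: buyers' share ≈ εs / (εs + |εd|) = 0.6 / (0.6 + 1.8) = 0.25.
Supply is the less elastic side, so buyers bear the smaller share.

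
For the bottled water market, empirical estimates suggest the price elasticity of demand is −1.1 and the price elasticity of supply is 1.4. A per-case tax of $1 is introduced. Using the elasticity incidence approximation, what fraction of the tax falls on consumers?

Consumers' share ≈ 0.56.

Incidence ratio: consumers' share ≈ εs / (εs + |εd|) = 1.4 / (1.4 + 1.1) = 0.56.
Supply is the more elastic side, so consumers bear the larger share.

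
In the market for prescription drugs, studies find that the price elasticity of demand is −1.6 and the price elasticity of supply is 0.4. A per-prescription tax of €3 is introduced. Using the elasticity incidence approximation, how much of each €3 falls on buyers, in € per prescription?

Incidence ratio: buyers' share ≈ εs / (εs + |εd|) = 0.4 / (0.4 + 1.6) = 0.2.
So buyers bear ≈ 0.2 × €3 = €0.6; suppliers bear €2.4.

Buyers bear ≈ €0.6 per prescription.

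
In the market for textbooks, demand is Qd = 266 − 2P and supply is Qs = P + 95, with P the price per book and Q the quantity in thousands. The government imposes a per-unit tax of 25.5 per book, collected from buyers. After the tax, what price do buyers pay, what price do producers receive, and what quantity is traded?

Buyers pay 65.5; producers receive 40; quantity = 135.

Without the tax, 266 − 2P = P + 95 gives 3P = 171, so P* = 57 and Q* = 152.
With the tax collected from buyers, demand (in seller-price terms) shifts: Qd = 266 − 2(P + 25.5).
New equilibrium: buyers pay 65.5, producers receive 40, Q = 135. (Wedge: Pb − Ps = 25.5.)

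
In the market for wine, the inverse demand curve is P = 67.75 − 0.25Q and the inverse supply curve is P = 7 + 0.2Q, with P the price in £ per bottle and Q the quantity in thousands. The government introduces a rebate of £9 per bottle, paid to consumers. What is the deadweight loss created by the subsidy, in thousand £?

Rewrite in direct form: Qd = 271 − 4P and Qs = 5P − 35.
Before the subsidy: set 271 − 4P = 5P − 35 → P* = £34, Q* = 135.
With a per-unit subsidy paid to consumers, each effectively pays P − 9, so demand becomes Qd = 271 − 4(P − 9).
Solving gives Q = 155 with consumers paying £29 and suppliers receiving £38 (the £9 wedge).
Quantity rises by |ΔQ| = |135 − 155| = 20.
DWL = ½ · t · |ΔQ| = ½ · 9 · 20 = £90.

Deadweight loss = £90 thousand.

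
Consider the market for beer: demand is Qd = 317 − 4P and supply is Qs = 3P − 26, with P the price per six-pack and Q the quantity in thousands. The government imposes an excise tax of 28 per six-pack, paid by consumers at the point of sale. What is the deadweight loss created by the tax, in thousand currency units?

Without the tax, 317 − 4P = 3P − 26 gives 7P = 343, so P* = 49 and Q* = 121.
With the tax collected from consumers, demand (in seller-price terms) shifts: Qd = 317 − 4(P + 28).
New equilibrium: consumers pay 61, producers receive 33, Q = 73. (Wedge: Pb − Ps = 28.)
Quantity falls by |ΔQ| = |121 − 73| = 48.
DWL = ½ · t · |ΔQ| = ½ · 28 · 48 = 672.

Deadweight loss = 672 thousand.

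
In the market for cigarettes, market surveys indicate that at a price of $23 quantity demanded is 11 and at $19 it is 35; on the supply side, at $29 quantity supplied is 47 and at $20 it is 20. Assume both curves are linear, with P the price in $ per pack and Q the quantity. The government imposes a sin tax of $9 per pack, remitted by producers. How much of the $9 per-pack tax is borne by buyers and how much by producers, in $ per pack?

Buyers bear $3 per pack; producers bear $6 per pack.

Demand slope: (35 − 11)/(19 − 23) = -6, so Qd = 149 − 6P.
Supply slope: (20 − 47)/(20 − 29) = 3, so Qs = 3P − 40.
Before the tax: set 149 − 6P = 3P − 40 → P* = $21, Q* = 23.
With the tax collected from producers, supply shifts: Qs = 3(P − 9) − 40.
New equilibrium: buyers pay $24, producers receive $15, Q = 5. (Wedge: Pb − Ps = 9.)
Burden on buyers: $3; on producers: $6. (They sum to $9.)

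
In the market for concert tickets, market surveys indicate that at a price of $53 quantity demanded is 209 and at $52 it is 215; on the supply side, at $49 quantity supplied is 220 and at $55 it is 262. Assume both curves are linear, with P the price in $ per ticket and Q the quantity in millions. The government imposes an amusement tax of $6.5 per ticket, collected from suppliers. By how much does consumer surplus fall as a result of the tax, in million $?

Consumer surplus falls by $757.75 million.

Demand slope: (215 − 209)/(52 − 53) = -6, so Qd = 527 − 6P.
Supply slope: (262 − 220)/(55 − 49) = 7, so Qs = 7P − 123.
Without the tax, 527 − 6P = 7P − 123 gives 13P = 650, so P* = $50 and Q* = 227.
With the tax collected from suppliers, supply shifts: Qs = 7(P − 6.5) − 123.
Solving gives Q = 206 with buyers paying $53.5 and suppliers receiving $47 (the $6.5 wedge).
ΔCS is the trapezoid between Q = 206 and Q = 227 of height $3.5: ½ · (227 + 206) · 3.5 = $757.75.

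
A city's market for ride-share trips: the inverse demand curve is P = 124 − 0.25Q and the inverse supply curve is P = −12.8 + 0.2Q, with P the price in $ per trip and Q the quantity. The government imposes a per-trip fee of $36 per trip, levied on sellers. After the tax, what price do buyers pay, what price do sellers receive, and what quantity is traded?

Buyers pay $68; sellers receive $32; quantity = 224.

Inverting to Q(P) form: Qd = 496 − 4P; Qs = 5P + 64.
Without the tax, 496 − 4P = 5P + 64 gives 9P = 432, so P* = $48 and Q* = 304.
With the tax collected from sellers, supply shifts: Qs = 5(P − 36) + 64.
New equilibrium: buyers pay $68, sellers receive $32, Q = 224. (Wedge: Pb − Ps = 36.)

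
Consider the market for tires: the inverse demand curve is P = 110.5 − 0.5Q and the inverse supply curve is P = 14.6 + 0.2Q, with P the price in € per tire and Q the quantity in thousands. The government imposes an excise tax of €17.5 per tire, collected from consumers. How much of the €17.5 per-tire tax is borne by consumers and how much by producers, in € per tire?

Rewrite in direct form: Qd = 221 − 2P and Qs = 5P − 73.
Without the tax, 221 − 2P = 5P − 73 gives 7P = 294, so P* = €42 and Q* = 137.
With the tax collected from consumers, demand (in seller-price terms) shifts: Qd = 221 − 2(P + 17.5).
New equilibrium: consumers pay €54.5, producers receive €37, Q = 112. (Wedge: Pb − Ps = 17.5.)
Burden on consumers: €12.5; on producers: €5. (They sum to €17.5.)
The less price-elastic side of the market bears the larger share of a per-unit tax.

Consumers bear €12.5 per tire; producers bear €5 per tire.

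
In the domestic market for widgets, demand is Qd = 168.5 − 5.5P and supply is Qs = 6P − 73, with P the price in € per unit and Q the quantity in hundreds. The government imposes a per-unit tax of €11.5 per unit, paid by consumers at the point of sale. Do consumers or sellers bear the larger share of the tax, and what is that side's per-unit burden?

Consumers bear the larger share: €6 per unit.

Before the tax: set 168.5 − 5.5P = 6P − 73 → P* = €21, Q* = 53.
With the tax collected from consumers, demand (in seller-price terms) shifts: Qd = 168.5 − 5.5(P + 11.5).
Solving gives Q = 20 with consumers paying €27 and sellers receiving €15.5 (the €11.5 wedge).
Per-unit burden: consumers €6, sellers €5.5.
Consumers take the larger share because demand is less price-elastic here (demand slope 5.5 vs supply slope 6).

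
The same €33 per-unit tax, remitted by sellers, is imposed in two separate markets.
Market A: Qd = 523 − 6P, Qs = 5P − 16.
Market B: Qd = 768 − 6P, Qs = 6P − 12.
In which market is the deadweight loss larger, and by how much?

Market B, by €148.5.

Market A: pre-tax P* = €49, Q* = 229; post-tax Q = 139; deadweight loss = €1485.
Market B: pre-tax P* = €65, Q* = 378; post-tax Q = 279; deadweight loss = €1633.5.
Difference: €1485 vs €1633.5 → market B is larger by €148.5.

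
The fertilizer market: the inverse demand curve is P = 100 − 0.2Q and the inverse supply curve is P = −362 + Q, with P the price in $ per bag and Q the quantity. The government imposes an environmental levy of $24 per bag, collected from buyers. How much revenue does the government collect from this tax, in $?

Tax revenue = $8760.

Rewrite in direct form: Qd = 500 − 5P and Qs = P + 362.
Before the tax: set 500 − 5P = P + 362 → P* = $23, Q* = 385.
With the tax collected from buyers, demand (in seller-price terms) shifts: Qd = 500 − 5(P + 24).
New equilibrium: buyers pay $27, producers receive $3, Q = 365. (Wedge: Pb − Ps = 24.)
Revenue = t · Q = 24 · 365 = $8760.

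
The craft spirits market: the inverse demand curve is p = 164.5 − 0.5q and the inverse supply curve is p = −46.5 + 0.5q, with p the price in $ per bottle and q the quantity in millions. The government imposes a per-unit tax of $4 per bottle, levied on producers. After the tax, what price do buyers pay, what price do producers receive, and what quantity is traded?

Rewrite in direct form: qd = 329 − 2p and qs = 2p + 93.
Before the tax: set 329 − 2p = 2p + 93 → p* = $59, q* = 211.
With the tax collected from producers, supply shifts: qs = 2(p − 4) + 93.
New equilibrium: buyers pay $61, producers receive $57, q = 207. (Wedge: pb − ps = 4.)

Buyers pay $61; producers receive $57; quantity = 207.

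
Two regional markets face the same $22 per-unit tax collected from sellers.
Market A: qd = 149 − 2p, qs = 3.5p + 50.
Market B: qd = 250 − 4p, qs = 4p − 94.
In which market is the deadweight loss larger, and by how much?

Market A: pre-tax p* = $18, q* = 113; post-tax q = 85; deadweight loss = $308.
Market B: pre-tax p* = $43, q* = 78; post-tax q = 34; deadweight loss = $484.
Difference: $308 vs $484 → market B is larger by $176.

Market B, by $176.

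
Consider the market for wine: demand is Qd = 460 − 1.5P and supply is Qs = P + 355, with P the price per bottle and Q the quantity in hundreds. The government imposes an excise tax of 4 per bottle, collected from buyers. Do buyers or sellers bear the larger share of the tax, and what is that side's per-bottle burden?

Before the tax: set 460 − 1.5P = P + 355 → P* = 42, Q* = 397.
With the tax collected from buyers, demand (in seller-price terms) shifts: Qd = 460 − 1.5(P + 4).
Solving gives Q = 394.6 with buyers paying 43.6 and sellers receiving 39.6 (the 4 wedge).
Per-bottle burden: buyers 1.6, sellers 2.4.
Sellers take the larger share because supply is less price-elastic here (demand slope 1.5 vs supply slope 1).
The less price-elastic side of the market bears the larger share of a per-unit tax.

Sellers bear the larger share: 2.4 per bottle.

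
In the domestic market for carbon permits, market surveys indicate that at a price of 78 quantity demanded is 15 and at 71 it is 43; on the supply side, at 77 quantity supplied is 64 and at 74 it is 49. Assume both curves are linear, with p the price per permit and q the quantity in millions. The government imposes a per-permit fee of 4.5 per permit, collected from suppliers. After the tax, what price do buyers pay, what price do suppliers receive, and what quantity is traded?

Buyers pay 74.5; suppliers receive 70; quantity = 29.

Demand slope: (43 − 15)/(71 − 78) = -4, so qd = 327 − 4p.
Supply slope: (49 − 64)/(74 − 77) = 5, so qs = 5p − 321.
Without the tax, 327 − 4p = 5p − 321 gives 9p = 648, so p* = 72 and q* = 39.
With the tax collected from suppliers, supply shifts: qs = 5(p − 4.5) − 321.
Solving gives q = 29 with buyers paying 74.5 and suppliers receiving 70 (the 4.5 wedge).
The less price-elastic side of the market bears the larger share of a per-unit tax.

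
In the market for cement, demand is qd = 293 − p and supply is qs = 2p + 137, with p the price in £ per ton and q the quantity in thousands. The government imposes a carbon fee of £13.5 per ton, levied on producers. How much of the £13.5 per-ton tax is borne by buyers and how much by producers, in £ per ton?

Buyers bear £9 per ton; producers bear £4.5 per ton.

Before the tax: set 293 − p = 2p + 137 → p* = £52, q* = 241.
With the tax collected from producers, supply shifts: qs = 2(p − 13.5) + 137.
Solving gives q = 232 with buyers paying £61 and producers receiving £47.5 (the £13.5 wedge).
Burden on buyers: £9; on producers: £4.5. (They sum to £13.5.)
The less price-elastic side of the market bears the larger share of a per-unit tax.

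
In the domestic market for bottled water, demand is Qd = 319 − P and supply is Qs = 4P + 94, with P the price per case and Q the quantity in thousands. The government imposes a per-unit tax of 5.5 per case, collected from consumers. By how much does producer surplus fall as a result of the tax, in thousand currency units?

Producer surplus falls by 298.98 thousand.

Without the tax, 319 − P = 4P + 94 gives 5P = 225, so P* = 45 and Q* = 274.
With the tax collected from consumers, demand (in seller-price terms) shifts: Qd = 319 − (P + 5.5).
New equilibrium: consumers pay 49.4, suppliers receive 43.9, Q = 269.6. (Wedge: Pb − Ps = 5.5.)
ΔPS is the trapezoid between Q = 269.6 and Q = 274 of height 1.1: ½ · (274 + 269.6) · 1.1 = 298.98.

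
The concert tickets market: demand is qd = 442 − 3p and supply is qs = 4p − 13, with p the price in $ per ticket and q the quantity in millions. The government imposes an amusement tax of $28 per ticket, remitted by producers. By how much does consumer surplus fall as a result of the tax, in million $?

Consumer surplus falls by $3568 million.

Before the tax: set 442 − 3p = 4p − 13 → p* = $65, q* = 247.
With the tax collected from producers, supply shifts: qs = 4(p − 28) − 13.
New equilibrium: buyers pay $81, producers receive $53, q = 199. (Wedge: pb − ps = 28.)
ΔCS is the trapezoid between Q = 199 and Q = 247 of height $16: ½ · (247 + 199) · 16 = $3568.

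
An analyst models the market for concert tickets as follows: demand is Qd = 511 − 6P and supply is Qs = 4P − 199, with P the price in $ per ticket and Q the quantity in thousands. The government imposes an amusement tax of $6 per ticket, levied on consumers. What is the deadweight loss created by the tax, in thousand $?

Deadweight loss = $43.2 thousand.

Without the tax, 511 − 6P = 4P − 199 gives 10P = 710, so P* = $71 and Q* = 85.
With the tax collected from consumers, demand (in seller-price terms) shifts: Qd = 511 − 6(P + 6).
New equilibrium: consumers pay $73.4, producers receive $67.4, Q = 70.6. (Wedge: Pb − Ps = 6.)
Quantity falls by |ΔQ| = |85 − 70.6| = 14.4.
DWL = ½ · t · |ΔQ| = ½ · 6 · 14.4 = $43.2.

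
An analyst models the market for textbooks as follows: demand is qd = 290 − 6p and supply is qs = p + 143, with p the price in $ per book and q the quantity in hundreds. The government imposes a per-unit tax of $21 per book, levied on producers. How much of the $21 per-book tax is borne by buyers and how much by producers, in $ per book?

Before the tax: set 290 − 6p = p + 143 → p* = $21, q* = 164.
With the tax collected from producers, supply shifts: qs = (p − 21) + 143.
Solving gives q = 146 with buyers paying $24 and producers receiving $3 (the $21 wedge).
Burden on buyers: $3; on producers: $18. (They sum to $21.)

Buyers bear $3 per book; producers bear $18 per book.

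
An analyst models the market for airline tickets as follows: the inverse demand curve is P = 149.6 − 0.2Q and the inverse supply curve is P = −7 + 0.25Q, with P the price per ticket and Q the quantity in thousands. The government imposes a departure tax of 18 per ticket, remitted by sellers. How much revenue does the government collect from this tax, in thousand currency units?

Inverting to Q(P) form: Qd = 748 − 5P; Qs = 4P + 28.
Before the tax: set 748 − 5P = 4P + 28 → P* = 80, Q* = 348.
With the tax collected from sellers, supply shifts: Qs = 4(P − 18) + 28.
Solving gives Q = 308 with consumers paying 88 and sellers receiving 70 (the 18 wedge).
Revenue = t · Q = 18 · 308 = 5544.

Tax revenue = 5544 thousand.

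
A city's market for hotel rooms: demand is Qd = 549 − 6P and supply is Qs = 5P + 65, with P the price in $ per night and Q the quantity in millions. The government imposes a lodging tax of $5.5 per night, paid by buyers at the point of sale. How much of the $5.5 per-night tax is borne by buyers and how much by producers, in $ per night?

Buyers bear $2.5 per night; producers bear $3 per night.

Before the tax: set 549 − 6P = 5P + 65 → P* = $44, Q* = 285.
With the tax collected from buyers, demand (in seller-price terms) shifts: Qd = 549 − 6(P + 5.5).
New equilibrium: buyers pay $46.5, producers receive $41, Q = 270. (Wedge: Pb − Ps = 5.5.)
Burden on buyers: $2.5; on producers: $3. (They sum to $5.5.)
The less price-elastic side of the market bears the larger share of a per-unit tax.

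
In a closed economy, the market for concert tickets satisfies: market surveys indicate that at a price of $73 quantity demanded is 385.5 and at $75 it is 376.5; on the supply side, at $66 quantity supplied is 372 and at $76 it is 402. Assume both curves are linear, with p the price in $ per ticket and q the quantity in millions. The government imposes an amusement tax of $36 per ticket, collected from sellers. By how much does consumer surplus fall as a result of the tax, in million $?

Consumer surplus falls by $5149.44 million.

Demand slope: (376.5 − 385.5)/(75 − 73) = -4.5, so qd = 714 − 4.5p.
Supply slope: (402 − 372)/(76 − 66) = 3, so qs = 3p + 174.
Before the tax: set 714 − 4.5p = 3p + 174 → p* = $72, q* = 390.
With the tax collected from sellers, supply shifts: qs = 3(p − 36) + 174.
Solving gives q = 325.2 with buyers paying $86.4 and sellers receiving $50.4 (the $36 wedge).
ΔCS is the trapezoid between Q = 325.2 and Q = 390 of height $14.4: ½ · (390 + 325.2) · 14.4 = $5149.44.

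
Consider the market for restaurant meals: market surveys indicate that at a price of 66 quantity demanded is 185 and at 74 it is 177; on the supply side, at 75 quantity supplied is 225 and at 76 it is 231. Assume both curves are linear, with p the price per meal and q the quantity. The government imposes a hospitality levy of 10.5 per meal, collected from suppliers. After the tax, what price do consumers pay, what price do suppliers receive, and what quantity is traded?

Consumers pay 77; suppliers receive 66.5; quantity = 174.

Demand slope: (177 − 185)/(74 − 66) = -1, so qd = 251 − p.
Supply slope: (231 − 225)/(76 − 75) = 6, so qs = 6p − 225.
Before the tax: set 251 − p = 6p − 225 → p* = 68, q* = 183.
With the tax collected from suppliers, supply shifts: qs = 6(p − 10.5) − 225.
Solving gives q = 174 with consumers paying 77 and suppliers receiving 66.5 (the 10.5 wedge).
The less price-elastic side of the market bears the larger share of a per-unit tax.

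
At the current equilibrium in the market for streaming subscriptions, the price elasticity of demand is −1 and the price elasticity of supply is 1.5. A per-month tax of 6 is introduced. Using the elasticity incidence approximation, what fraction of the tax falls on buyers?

Incidence ratio: buyers' share ≈ εs / (εs + |εd|) = 1.5 / (1.5 + 1) = 0.6.
Supply is the more elastic side, so buyers bear the larger share.

Buyers' share ≈ 0.6.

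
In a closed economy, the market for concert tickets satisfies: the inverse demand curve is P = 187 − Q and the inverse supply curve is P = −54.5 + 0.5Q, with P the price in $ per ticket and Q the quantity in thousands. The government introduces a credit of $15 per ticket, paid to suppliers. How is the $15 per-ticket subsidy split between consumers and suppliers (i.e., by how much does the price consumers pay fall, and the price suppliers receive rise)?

Consumers gain $10 per ticket; suppliers gain $5 per ticket.

Rewrite in direct form: Qd = 187 − P and Qs = 2P + 109.
Before the subsidy: set 187 − P = 2P + 109 → P* = $26, Q* = 161.
With a per-unit subsidy paid to suppliers, each receives P + 15 per unit sold, so supply becomes Qs = 2(P + 15) + 109.
New equilibrium: consumers pay $16, suppliers receive $31, Q = 171. (Wedge: Pb − Ps = −15.)
Gain to consumers: $10; to suppliers: $5. (They sum to $15.)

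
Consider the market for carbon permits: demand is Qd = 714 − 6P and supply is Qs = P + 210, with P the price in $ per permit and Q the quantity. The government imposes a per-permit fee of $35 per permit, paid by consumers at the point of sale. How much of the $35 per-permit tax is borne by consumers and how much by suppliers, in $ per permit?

Consumers bear $5 per permit; suppliers bear $30 per permit.

Without the tax, 714 − 6P = P + 210 gives 7P = 504, so P* = $72 and Q* = 282.
With the tax collected from consumers, demand (in seller-price terms) shifts: Qd = 714 − 6(P + 35).
Solving gives Q = 252 with consumers paying $77 and suppliers receiving $42 (the $35 wedge).
Burden on consumers: $5; on suppliers: $30. (They sum to $35.)
The less price-elastic side of the market bears the larger share of a per-unit tax.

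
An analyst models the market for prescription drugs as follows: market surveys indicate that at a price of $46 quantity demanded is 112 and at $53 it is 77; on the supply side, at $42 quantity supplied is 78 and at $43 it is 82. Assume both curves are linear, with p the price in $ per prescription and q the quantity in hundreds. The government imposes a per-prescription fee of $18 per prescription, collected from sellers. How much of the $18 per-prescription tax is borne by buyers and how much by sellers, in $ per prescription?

Demand slope: (77 − 112)/(53 − 46) = -5, so qd = 342 − 5p.
Supply slope: (82 − 78)/(43 − 42) = 4, so qs = 4p − 90.
Without the tax, 342 − 5p = 4p − 90 gives 9p = 432, so p* = $48 and q* = 102.
With the tax collected from sellers, supply shifts: qs = 4(p − 18) − 90.
Solving gives q = 62 with buyers paying $56 and sellers receiving $38 (the $18 wedge).
Burden on buyers: $8; on sellers: $10. (They sum to $18.)

Buyers bear $8 per prescription; sellers bear $10 per prescription.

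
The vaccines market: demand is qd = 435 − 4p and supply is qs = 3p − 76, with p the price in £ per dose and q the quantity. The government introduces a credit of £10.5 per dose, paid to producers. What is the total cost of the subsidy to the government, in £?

Government outlay = £1690.5.

Before the subsidy: set 435 − 4p = 3p − 76 → p* = £73, q* = 143.
With a per-unit subsidy paid to producers, each receives p + 10.5 per unit sold, so supply becomes qs = 3(p + 10.5) − 76.
New equilibrium: consumers pay £68.5, producers receive £79, q = 161. (Wedge: pb − ps = −10.5.)
Outlay = t · Q = 10.5 · 161 = £1690.5.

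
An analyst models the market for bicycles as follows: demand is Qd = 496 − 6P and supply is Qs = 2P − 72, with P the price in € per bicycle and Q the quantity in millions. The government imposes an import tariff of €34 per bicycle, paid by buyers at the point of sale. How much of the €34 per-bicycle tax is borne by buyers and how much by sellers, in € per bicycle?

Without the tax, 496 − 6P = 2P − 72 gives 8P = 568, so P* = €71 and Q* = 70.
With the tax collected from buyers, demand (in seller-price terms) shifts: Qd = 496 − 6(P + 34).
Solving gives Q = 19 with buyers paying €79.5 and sellers receiving €45.5 (the €34 wedge).
Burden on buyers: €8.5; on sellers: €25.5. (They sum to €34.)
The less price-elastic side of the market bears the larger share of a per-unit tax.

Buyers bear €8.5 per bicycle; sellers bear €25.5 per bicycle.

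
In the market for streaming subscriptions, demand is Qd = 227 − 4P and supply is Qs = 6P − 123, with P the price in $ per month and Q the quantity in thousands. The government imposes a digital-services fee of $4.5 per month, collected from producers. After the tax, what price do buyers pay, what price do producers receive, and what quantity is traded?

Before the tax: set 227 − 4P = 6P − 123 → P* = $35, Q* = 87.
With the tax collected from producers, supply shifts: Qs = 6(P − 4.5) − 123.
New equilibrium: buyers pay $37.7, producers receive $33.2, Q = 76.2. (Wedge: Pb − Ps = 4.5.)
The less price-elastic side of the market bears the larger share of a per-unit tax.

Buyers pay $37.7; producers receive $33.2; quantity = 76.2.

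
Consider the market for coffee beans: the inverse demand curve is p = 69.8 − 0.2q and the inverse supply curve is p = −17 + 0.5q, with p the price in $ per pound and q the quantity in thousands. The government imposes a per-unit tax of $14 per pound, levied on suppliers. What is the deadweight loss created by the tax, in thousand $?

Deadweight loss = $140 thousand.

Inverting to q(p) form: qd = 349 − 5p; qs = 2p + 34.
Without the tax, 349 − 5p = 2p + 34 gives 7p = 315, so p* = $45 and q* = 124.
With the tax collected from suppliers, supply shifts: qs = 2(p − 14) + 34.
New equilibrium: consumers pay $49, suppliers receive $35, q = 104. (Wedge: pb − ps = 14.)
Quantity falls by |ΔQ| = |124 − 104| = 20.
DWL = ½ · t · |ΔQ| = ½ · 14 · 20 = $140.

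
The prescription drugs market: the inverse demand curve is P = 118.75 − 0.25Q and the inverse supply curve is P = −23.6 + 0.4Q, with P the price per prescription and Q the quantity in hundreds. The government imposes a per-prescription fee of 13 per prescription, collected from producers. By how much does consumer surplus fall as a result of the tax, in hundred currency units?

Consumer surplus falls by 1045 hundred.

Rewrite in direct form: Qd = 475 − 4P and Qs = 2.5P + 59.
Without the tax, 475 − 4P = 2.5P + 59 gives 6.5P = 416, so P* = 64 and Q* = 219.
With the tax collected from producers, supply shifts: Qs = 2.5(P − 13) + 59.
New equilibrium: buyers pay 69, producers receive 56, Q = 199. (Wedge: Pb − Ps = 13.)
ΔCS is the trapezoid between Q = 199 and Q = 219 of height 5: ½ · (219 + 199) · 5 = 1045.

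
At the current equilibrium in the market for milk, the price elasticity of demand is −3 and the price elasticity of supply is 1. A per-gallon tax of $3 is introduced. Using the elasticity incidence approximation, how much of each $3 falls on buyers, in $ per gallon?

Incidence ratio: buyers' share ≈ εs / (εs + |εd|) = 1 / (1 + 3) = 0.25.
So buyers bear ≈ 0.25 × $3 = $0.75; suppliers bear $2.25.

Buyers bear ≈ $0.75 per gallon.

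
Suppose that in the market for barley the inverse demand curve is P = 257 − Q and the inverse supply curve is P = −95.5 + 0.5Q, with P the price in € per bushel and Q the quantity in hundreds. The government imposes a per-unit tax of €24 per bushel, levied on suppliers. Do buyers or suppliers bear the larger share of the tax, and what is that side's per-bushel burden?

Rewrite in direct form: Qd = 257 − P and Qs = 2P + 191.
Without the tax, 257 − P = 2P + 191 gives 3P = 66, so P* = €22 and Q* = 235.
With the tax collected from suppliers, supply shifts: Qs = 2(P − 24) + 191.
New equilibrium: buyers pay €38, suppliers receive €14, Q = 219. (Wedge: Pb − Ps = 24.)
Per-bushel burden: buyers €16, suppliers €8.
Buyers take the larger share because demand is less price-elastic here (demand slope 1 vs supply slope 2).

Buyers bear the larger share: €16 per bushel.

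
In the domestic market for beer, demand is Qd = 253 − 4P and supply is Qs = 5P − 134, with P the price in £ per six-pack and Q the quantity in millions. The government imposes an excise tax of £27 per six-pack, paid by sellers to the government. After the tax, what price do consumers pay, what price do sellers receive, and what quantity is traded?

Consumers pay £58; sellers receive £31; quantity = 21.

Before the tax: set 253 − 4P = 5P − 134 → P* = £43, Q* = 81.
With the tax collected from sellers, supply shifts: Qs = 5(P − 27) − 134.
Solving gives Q = 21 with consumers paying £58 and sellers receiving £31 (the £27 wedge).
The less price-elastic side of the market bears the larger share of a per-unit tax.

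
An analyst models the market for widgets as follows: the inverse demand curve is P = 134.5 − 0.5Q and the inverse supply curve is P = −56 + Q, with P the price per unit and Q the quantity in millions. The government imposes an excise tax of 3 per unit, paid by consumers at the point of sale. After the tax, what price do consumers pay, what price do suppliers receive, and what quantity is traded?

Consumers pay 72; suppliers receive 69; quantity = 125.

Inverting to Q(P) form: Qd = 269 − 2P; Qs = P + 56.
Before the tax: set 269 − 2P = P + 56 → P* = 71, Q* = 127.
With the tax collected from consumers, demand (in seller-price terms) shifts: Qd = 269 − 2(P + 3).
New equilibrium: consumers pay 72, suppliers receive 69, Q = 125. (Wedge: Pb − Ps = 3.)
The less price-elastic side of the market bears the larger share of a per-unit tax.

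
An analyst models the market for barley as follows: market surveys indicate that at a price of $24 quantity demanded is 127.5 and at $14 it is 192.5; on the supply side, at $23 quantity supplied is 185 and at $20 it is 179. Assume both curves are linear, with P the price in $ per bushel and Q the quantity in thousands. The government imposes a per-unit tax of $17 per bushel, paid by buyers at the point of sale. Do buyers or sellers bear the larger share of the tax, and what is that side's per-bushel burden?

Demand slope: (192.5 − 127.5)/(14 − 24) = -6.5, so Qd = 283.5 − 6.5P.
Supply slope: (179 − 185)/(20 − 23) = 2, so Qs = 2P + 139.
Without the tax, 283.5 − 6.5P = 2P + 139 gives 8.5P = 144.5, so P* = $17 and Q* = 173.
With the tax collected from buyers, demand (in seller-price terms) shifts: Qd = 283.5 − 6.5(P + 17).
Solving gives Q = 147 with buyers paying $21 and sellers receiving $4 (the $17 wedge).
Per-bushel burden: buyers $4, sellers $13.
Sellers take the larger share because supply is less price-elastic here (demand slope 6.5 vs supply slope 2).

Sellers bear the larger share: $13 per bushel.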